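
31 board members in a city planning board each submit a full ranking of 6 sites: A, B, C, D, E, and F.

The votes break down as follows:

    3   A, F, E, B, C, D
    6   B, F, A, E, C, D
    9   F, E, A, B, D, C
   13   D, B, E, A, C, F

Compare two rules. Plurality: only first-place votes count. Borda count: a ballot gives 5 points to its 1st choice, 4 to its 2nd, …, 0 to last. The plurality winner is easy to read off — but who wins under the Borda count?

Plurality first-place counts: A 3, B 6, C 0, D 13, E 0, F 9 → D.
Borda totals: A 86, B 106, C 22, D 74, E 96, F 81 → B.

B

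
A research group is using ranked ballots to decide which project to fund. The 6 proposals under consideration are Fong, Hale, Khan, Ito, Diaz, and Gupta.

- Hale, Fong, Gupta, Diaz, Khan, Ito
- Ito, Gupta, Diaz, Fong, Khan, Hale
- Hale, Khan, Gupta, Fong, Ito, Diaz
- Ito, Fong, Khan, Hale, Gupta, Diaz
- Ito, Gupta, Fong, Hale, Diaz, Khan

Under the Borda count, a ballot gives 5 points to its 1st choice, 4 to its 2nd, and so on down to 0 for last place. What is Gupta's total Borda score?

Borda scores:
  Fong: 4 + 2 + 2 + 4 + 3 = 15
  Hale: 5 + 0 + 5 + 2 + 2 = 14
  Khan: 1 + 1 + 4 + 3 + 0 = 9
  Ito: 0 + 5 + 1 + 5 + 5 = 16
  Diaz: 2 + 3 + 0 + 0 + 1 = 6
  Gupta: 3 + 4 + 3 + 1 + 4 = 15

15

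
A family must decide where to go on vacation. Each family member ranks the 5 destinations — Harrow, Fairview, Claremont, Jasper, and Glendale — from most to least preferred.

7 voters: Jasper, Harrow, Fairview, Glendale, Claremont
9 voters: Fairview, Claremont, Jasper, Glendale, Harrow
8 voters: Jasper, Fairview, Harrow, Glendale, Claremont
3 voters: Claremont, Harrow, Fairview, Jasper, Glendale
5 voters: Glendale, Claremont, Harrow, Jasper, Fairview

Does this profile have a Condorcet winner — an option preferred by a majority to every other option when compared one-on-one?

Head-to-head results (32 voters total):
Harrow vs Fairview: Fairview wins 17–15.
Harrow vs Claremont: Claremont wins 17–15.
Harrow vs Jasper: Jasper wins 24–8.
Harrow vs Glendale: Harrow wins 18–14.
Fairview vs Claremont: Fairview wins 24–8.
Fairview vs Jasper: Jasper wins 20–12.
Fairview vs Glendale: Fairview wins 27–5.
Claremont vs Jasper: Claremont wins 17–15.
Claremont vs Glendale: Glendale wins 20–12.
Jasper vs Glendale: Jasper wins 27–5.
No candidate beats all others: Harrow beats Glendale beats Claremont beats Harrow, a majority cycle.

No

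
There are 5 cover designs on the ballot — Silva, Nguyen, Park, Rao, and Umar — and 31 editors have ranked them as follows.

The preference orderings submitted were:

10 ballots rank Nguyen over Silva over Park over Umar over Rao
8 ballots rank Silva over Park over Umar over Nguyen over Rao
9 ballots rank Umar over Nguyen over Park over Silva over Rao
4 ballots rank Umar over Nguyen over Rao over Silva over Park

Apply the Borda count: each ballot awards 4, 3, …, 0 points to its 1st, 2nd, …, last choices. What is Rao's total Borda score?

8

Borda scores:
  Silva: 10·3 + 8·4 + 9·1 + 4·1 = 75
  Nguyen: 10·4 + 8·1 + 9·3 + 4·3 = 87
  Park: 10·2 + 8·3 + 9·2 + 4·0 = 62
  Rao: 10·0 + 8·0 + 9·0 + 4·2 = 8
  Umar: 10·1 + 8·2 + 9·4 + 4·4 = 78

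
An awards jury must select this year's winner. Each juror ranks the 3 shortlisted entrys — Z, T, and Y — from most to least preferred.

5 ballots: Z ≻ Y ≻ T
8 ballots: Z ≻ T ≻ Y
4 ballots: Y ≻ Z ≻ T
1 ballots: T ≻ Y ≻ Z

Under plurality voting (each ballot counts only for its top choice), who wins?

First-place vote totals:
  Z: 13
  T: 1
  Y: 4
Z has the most first-place votes.

Z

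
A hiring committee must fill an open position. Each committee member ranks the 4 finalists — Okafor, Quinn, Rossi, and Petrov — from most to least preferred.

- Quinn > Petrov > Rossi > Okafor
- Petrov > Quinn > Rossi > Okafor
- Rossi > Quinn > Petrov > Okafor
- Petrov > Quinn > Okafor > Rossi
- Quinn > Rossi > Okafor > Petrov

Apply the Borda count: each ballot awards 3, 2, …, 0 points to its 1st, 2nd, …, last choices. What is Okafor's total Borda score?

Borda scores:
  Okafor: 0 + 0 + 0 + 1 + 1 = 2
  Quinn: 3 + 2 + 2 + 2 + 3 = 12
  Rossi: 1 + 1 + 3 + 0 + 2 = 7
  Petrov: 2 + 3 + 1 + 3 + 0 = 9

2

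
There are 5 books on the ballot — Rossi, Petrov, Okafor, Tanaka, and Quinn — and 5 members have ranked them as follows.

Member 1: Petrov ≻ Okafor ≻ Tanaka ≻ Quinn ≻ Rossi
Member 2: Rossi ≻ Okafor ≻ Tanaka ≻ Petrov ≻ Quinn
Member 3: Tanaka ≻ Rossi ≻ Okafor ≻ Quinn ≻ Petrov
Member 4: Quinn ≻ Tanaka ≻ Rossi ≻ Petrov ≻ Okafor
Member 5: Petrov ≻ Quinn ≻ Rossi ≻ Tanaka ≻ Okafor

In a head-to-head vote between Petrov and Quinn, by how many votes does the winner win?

Ballots ranking Petrov above Quinn: 3.
Ballots ranking Quinn above Petrov: 2.
Petrov wins 3–2, a margin of 1.

1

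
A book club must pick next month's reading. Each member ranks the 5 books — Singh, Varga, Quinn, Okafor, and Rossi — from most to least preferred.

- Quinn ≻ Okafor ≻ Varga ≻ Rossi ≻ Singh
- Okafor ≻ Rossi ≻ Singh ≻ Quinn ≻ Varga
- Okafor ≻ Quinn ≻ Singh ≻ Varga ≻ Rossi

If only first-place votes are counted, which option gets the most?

Okafor

First-place vote totals:
  Singh: 0
  Varga: 0
  Quinn: 1
  Okafor: 2
  Rossi: 0
Okafor has the most first-place votes.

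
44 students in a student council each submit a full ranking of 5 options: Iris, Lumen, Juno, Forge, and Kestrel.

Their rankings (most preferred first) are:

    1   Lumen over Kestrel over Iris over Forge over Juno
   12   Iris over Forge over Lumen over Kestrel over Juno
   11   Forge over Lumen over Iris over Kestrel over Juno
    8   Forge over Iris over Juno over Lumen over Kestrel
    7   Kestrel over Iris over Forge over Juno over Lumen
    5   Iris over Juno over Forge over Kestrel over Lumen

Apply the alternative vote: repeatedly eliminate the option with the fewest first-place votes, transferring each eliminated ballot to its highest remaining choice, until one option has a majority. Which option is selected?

Iris

Round 1: Forge 19, Iris 17, Kestrel 7, Lumen 1, Juno 0. Juno has the fewest and is eliminated.
Round 2: Forge 19, Iris 17, Kestrel 7, Lumen 1. Lumen has the fewest and is eliminated.
Round 3: Forge 19, Iris 17, Kestrel 8. Kestrel has the fewest and is eliminated.
Round 4: Iris 25, Forge 19. Iris has a majority.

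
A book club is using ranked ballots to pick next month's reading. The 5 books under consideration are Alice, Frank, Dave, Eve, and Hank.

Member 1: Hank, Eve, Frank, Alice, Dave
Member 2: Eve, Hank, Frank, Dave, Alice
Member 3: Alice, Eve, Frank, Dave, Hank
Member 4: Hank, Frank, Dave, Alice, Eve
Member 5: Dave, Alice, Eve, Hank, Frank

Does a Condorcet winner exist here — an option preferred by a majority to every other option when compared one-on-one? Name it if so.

None — there is no Condorcet winner

Head-to-head results (5 voters total):
Alice vs Frank: Frank wins 3–2.
Alice vs Dave: Dave wins 3–2.
Alice vs Eve: Alice wins 3–2.
Alice vs Hank: Hank wins 3–2.
Frank vs Dave: Frank wins 4–1.
Frank vs Eve: Eve wins 4–1.
Frank vs Hank: Hank wins 4–1.
Dave vs Eve: Eve wins 3–2.
Dave vs Hank: Hank wins 3–2.
Eve vs Hank: Eve wins 3–2.
No candidate beats all others: Alice beats Eve beats Frank beats Alice, a majority cycle.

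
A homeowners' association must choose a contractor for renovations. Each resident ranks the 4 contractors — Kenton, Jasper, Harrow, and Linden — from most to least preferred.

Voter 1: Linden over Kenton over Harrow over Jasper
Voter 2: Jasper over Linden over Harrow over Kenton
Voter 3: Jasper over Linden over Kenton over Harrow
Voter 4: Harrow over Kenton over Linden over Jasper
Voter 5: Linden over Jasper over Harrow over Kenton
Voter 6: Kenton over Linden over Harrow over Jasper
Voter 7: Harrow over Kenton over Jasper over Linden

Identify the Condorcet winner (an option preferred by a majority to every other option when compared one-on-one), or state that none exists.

Linden

Head-to-head results (7 voters total):
Kenton vs Jasper: Kenton wins 4–3.
Kenton vs Harrow: Harrow wins 4–3.
Kenton vs Linden: Linden wins 4–3.
Jasper vs Harrow: Harrow wins 4–3.
Jasper vs Linden: Linden wins 4–3.
Harrow vs Linden: Linden wins 5–2.
Linden beats each rival — Kenton (4–3), Jasper (4–3), Harrow (5–2) — so Linden is the Condorcet winner.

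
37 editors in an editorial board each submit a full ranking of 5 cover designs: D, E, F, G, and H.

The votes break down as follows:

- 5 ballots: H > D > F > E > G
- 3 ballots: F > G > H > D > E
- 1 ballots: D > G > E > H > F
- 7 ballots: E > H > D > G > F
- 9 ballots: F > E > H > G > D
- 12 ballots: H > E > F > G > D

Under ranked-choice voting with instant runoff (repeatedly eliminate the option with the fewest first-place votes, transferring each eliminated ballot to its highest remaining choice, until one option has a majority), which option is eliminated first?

Round 1: H 17, F 12, E 7, D 1, G 0. G has the fewest and is eliminated.
Round 2: H 17, F 12, E 7, D 1. D has the fewest and is eliminated.
Round 3: H 17, F 12, E 8. E has the fewest and is eliminated.
Round 4: H 25, F 12. H has a majority.

G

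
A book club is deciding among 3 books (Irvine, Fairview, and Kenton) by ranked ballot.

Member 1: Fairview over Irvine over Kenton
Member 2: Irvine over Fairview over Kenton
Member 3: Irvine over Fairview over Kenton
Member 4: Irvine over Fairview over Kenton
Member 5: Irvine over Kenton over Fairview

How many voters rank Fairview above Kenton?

Ballots ranking Fairview above Kenton: 4.
Ballots ranking Kenton above Fairview: 1.
So 4 of 5 voters prefer Fairview to Kenton.

4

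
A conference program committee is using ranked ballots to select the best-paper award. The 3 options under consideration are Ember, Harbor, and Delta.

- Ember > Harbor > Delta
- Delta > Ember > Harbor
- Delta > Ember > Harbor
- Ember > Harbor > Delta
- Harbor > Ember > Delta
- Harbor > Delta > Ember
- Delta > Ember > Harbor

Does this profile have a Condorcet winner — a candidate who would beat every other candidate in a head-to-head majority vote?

Head-to-head results (7 voters total):
Ember vs Harbor: Ember wins 5–2.
Ember vs Delta: Delta wins 4–3.
Harbor vs Delta: Harbor wins 4–3.
No candidate beats all others: Ember beats Harbor beats Delta beats Ember, a majority cycle.

No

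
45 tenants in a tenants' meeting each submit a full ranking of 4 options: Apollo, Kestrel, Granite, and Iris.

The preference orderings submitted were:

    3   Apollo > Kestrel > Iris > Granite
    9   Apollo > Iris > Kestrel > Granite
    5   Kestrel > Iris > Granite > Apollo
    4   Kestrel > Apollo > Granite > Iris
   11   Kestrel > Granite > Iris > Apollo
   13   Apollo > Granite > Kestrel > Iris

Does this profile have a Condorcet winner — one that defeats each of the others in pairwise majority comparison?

Head-to-head results (45 voters total):
Apollo vs Kestrel: Apollo wins 25–20.
Apollo vs Granite: Apollo wins 29–16.
Apollo vs Iris: Apollo wins 29–16.
Kestrel vs Granite: Kestrel wins 32–13.
Kestrel vs Iris: Kestrel wins 36–9.
Granite vs Iris: Granite wins 28–17.
Apollo beats each rival — Kestrel (25–20), Granite (29–16), Iris (29–16) — so Apollo is the Condorcet winner.

Yes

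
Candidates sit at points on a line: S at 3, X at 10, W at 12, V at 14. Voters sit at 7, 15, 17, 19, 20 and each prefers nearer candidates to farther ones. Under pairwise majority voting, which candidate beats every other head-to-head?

With single-peaked preferences on a line, the Condorcet winner is the candidate closest to the median voter.
The median voter (position 17) is closest to V at 14.
Check: V vs W — voters closer to V: 4 of 5.

V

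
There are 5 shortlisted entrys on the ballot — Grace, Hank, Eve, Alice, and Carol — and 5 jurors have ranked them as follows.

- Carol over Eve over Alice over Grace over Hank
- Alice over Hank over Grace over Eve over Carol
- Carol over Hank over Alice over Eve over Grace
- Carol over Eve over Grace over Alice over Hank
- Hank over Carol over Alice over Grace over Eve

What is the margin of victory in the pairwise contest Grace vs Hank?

Ballots ranking Grace above Hank: 2.
Ballots ranking Hank above Grace: 3.
Hank wins 3–2, a margin of 1.

1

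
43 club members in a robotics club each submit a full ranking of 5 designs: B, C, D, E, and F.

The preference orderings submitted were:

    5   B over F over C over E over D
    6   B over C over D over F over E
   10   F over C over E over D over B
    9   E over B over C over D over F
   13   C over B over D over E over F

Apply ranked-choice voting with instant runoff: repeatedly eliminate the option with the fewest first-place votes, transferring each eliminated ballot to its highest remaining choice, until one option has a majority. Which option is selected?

Round 1: C 13, B 11, F 10, E 9, D 0. D has the fewest and is eliminated.
Round 2: C 13, B 11, F 10, E 9. E has the fewest and is eliminated.
Round 3: B 20, C 13, F 10. F has the fewest and is eliminated.
Round 4: C 23, B 20. C has a majority.

C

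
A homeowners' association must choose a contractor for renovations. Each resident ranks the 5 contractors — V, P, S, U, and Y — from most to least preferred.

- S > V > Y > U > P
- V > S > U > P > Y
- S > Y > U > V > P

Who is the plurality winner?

S

First-place vote totals:
  V: 1
  P: 0
  S: 2
  U: 0
  Y: 0
S has the most first-place votes.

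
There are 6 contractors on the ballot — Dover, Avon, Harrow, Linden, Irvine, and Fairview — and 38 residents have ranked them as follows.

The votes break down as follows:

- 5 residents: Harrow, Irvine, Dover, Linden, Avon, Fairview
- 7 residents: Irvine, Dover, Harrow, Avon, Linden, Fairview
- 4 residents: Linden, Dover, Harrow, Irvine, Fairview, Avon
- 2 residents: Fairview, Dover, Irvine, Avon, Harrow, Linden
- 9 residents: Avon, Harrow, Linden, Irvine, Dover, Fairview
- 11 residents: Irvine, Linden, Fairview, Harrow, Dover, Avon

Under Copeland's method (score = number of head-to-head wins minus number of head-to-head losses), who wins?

Pairwise results:
  Dover vs Avon: Dover wins 29–9.
  Dover vs Harrow: Harrow wins 25–13.
  Dover vs Linden: Linden wins 24–14.
  Dover vs Irvine: Irvine wins 32–6.
  Dover vs Fairview: Dover wins 25–13.
  Avon vs Harrow: Harrow wins 27–11.
  Avon vs Linden: Linden wins 20–18.
  Avon vs Irvine: Irvine wins 29–9.
  Avon vs Fairview: Avon wins 21–17.
  Harrow vs Linden: Harrow wins 23–15.
  Harrow vs Irvine: Irvine wins 20–18.
  Harrow vs Fairview: Harrow wins 25–13.
  Linden vs Irvine: Irvine wins 25–13.
  Linden vs Fairview: Linden wins 36–2.
  Irvine vs Fairview: Irvine wins 36–2.
Copeland scores (wins − losses):
  Dover: 2 − 3 = -1
  Avon: 1 − 4 = -3
  Harrow: 4 − 1 = 3
  Linden: 3 − 2 = 1
  Irvine: 5 − 0 = 5
  Fairview: 0 − 5 = -5
Irvine has the best Copeland score.

Irvine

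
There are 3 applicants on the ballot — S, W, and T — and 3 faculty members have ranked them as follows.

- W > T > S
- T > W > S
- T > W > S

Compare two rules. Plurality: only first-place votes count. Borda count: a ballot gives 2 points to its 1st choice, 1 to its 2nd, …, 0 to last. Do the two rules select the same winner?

Plurality first-place counts: S 0, W 1, T 2 → T.
Borda totals: S 0, W 4, T 5 → T.
The two rules agree on T.

Yes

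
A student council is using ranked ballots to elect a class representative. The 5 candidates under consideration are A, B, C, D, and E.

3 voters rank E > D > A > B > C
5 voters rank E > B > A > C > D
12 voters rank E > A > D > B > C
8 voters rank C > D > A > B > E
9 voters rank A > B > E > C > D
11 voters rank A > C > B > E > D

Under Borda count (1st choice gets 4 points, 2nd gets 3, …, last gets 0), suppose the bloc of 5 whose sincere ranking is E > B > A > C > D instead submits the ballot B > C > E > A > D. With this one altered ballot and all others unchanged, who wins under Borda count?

Borda totals with the altered ballot: A 143, B 92, C 89, D 57, E 99.
The winner is unchanged: still A.

A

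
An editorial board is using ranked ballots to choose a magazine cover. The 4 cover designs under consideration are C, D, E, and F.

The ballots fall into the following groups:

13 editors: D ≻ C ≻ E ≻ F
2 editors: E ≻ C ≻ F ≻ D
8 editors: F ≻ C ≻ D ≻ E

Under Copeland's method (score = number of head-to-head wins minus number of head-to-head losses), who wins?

Pairwise results:
  C vs D: D wins 13–10.
  C vs E: C wins 21–2.
  C vs F: C wins 15–8.
  D vs E: D wins 21–2.
  D vs F: D wins 13–10.
  E vs F: E wins 15–8.
Copeland scores (wins − losses):
  C: 2 − 1 = 1
  D: 3 − 0 = 3
  E: 1 − 2 = -1
  F: 0 − 3 = -3
D has the best Copeland score.

D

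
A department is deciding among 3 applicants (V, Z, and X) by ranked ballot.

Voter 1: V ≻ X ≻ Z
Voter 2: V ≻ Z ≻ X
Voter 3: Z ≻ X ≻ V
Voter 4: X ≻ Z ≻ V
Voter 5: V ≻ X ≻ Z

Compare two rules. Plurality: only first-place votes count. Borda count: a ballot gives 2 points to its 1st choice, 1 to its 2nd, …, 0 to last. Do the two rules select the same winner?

Plurality first-place counts: V 3, Z 1, X 1 → V.
Borda totals: V 6, Z 4, X 5 → V.
The two rules agree on V.

Yes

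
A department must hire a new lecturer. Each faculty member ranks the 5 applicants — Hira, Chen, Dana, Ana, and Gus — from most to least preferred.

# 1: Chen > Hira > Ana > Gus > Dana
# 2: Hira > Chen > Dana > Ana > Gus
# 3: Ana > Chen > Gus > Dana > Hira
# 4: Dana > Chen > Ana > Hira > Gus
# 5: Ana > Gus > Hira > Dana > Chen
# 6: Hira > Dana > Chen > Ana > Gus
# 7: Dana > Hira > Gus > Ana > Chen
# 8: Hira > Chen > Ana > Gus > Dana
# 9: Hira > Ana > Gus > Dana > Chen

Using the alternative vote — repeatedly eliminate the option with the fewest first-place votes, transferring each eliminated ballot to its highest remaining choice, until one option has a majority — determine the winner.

Hira

Round 1: Hira 4, Dana 2, Ana 2, Chen 1, Gus 0. Gus has the fewest and is eliminated.
Round 2: Hira 4, Dana 2, Ana 2, Chen 1. Chen has the fewest and is eliminated.
Round 3: Hira 5, Dana 2, Ana 2. Hira has a majority.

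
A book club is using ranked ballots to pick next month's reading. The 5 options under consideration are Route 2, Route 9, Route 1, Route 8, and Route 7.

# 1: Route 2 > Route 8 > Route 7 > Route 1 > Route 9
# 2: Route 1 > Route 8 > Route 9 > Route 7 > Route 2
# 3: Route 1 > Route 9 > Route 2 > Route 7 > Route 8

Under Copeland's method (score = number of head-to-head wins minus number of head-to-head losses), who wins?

Pairwise results:
  Route 2 vs Route 9: Route 9 wins 2–1.
  Route 2 vs Route 1: Route 1 wins 2–1.
  Route 2 vs Route 8: Route 2 wins 2–1.
  Route 2 vs Route 7: Route 2 wins 2–1.
  Route 9 vs Route 1: Route 1 wins 3–0.
  Route 9 vs Route 8: Route 8 wins 2–1.
  Route 9 vs Route 7: Route 9 wins 2–1.
  Route 1 vs Route 8: Route 1 wins 2–1.
  Route 1 vs Route 7: Route 1 wins 2–1.
  Route 8 vs Route 7: Route 8 wins 2–1.
Copeland scores (wins − losses):
  Route 2: 2 − 2 = 0
  Route 9: 2 − 2 = 0
  Route 1: 4 − 0 = 4
  Route 8: 2 − 2 = 0
  Route 7: 0 − 4 = -4
Route 1 has the best Copeland score.

Route 1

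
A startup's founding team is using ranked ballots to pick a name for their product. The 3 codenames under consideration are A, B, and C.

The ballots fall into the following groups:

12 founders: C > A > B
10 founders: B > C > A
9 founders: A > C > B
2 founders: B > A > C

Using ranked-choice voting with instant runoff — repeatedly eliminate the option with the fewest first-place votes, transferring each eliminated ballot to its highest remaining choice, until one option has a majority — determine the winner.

C

Round 1: B 12, C 12, A 9. A has the fewest and is eliminated.
Round 2: C 21, B 12. C has a majority.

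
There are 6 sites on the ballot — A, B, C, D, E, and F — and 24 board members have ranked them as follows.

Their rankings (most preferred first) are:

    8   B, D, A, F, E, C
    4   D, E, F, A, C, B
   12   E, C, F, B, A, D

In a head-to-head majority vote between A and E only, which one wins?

Ballots ranking A above E: 8.
Ballots ranking E above A: 4+12 = 16.
E wins the head-to-head, 16–8.

E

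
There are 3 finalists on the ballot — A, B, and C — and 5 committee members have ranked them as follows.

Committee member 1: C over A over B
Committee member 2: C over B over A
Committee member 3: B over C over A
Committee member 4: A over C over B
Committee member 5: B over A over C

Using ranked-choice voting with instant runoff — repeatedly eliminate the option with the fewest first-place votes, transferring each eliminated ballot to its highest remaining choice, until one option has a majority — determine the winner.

Round 1: B 2, C 2, A 1. A has the fewest and is eliminated.
Round 2: C 3, B 2. C has a majority.

C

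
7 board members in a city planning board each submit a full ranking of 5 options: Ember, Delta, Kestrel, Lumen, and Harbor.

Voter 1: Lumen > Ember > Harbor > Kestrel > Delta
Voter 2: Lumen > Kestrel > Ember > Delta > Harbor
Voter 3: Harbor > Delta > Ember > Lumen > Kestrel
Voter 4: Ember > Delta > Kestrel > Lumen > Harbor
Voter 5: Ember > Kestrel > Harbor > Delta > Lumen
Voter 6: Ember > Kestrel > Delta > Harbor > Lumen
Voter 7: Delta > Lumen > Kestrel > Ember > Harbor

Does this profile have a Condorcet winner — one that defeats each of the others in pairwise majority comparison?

Yes

Head-to-head results (7 voters total):
Ember vs Delta: Ember wins 5–2.
Ember vs Kestrel: Ember wins 5–2.
Ember vs Lumen: Ember wins 4–3.
Ember vs Harbor: Ember wins 6–1.
Delta vs Kestrel: Kestrel wins 4–3.
Delta vs Lumen: Delta wins 5–2.
Delta vs Harbor: Delta wins 4–3.
Kestrel vs Lumen: Lumen wins 4–3.
Kestrel vs Harbor: Kestrel wins 5–2.
Lumen vs Harbor: Lumen wins 4–3.
Ember beats each rival — Delta (5–2), Kestrel (5–2), Lumen (4–3), Harbor (6–1) — so Ember is the Condorcet winner.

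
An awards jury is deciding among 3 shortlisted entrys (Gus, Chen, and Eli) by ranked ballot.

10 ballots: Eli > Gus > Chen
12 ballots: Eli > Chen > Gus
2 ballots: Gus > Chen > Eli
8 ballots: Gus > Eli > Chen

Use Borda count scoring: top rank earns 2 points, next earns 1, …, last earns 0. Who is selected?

Borda scores:
  Gus: 10·1 + 12·0 + 2·2 + 8·2 = 30
  Chen: 10·0 + 12·1 + 2·1 + 8·0 = 14
  Eli: 10·2 + 12·2 + 2·0 + 8·1 = 52
Eli has the highest total.

Eli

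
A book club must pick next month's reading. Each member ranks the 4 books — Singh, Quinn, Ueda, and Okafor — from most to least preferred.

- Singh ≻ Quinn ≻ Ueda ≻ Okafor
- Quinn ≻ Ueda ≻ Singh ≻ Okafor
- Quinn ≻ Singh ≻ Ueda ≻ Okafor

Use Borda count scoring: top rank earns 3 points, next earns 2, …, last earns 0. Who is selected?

Borda scores:
  Singh: 3 + 1 + 2 = 6
  Quinn: 2 + 3 + 3 = 8
  Ueda: 1 + 2 + 1 = 4
  Okafor: 0 + 0 + 0 = 0
Quinn has the highest total.

Quinn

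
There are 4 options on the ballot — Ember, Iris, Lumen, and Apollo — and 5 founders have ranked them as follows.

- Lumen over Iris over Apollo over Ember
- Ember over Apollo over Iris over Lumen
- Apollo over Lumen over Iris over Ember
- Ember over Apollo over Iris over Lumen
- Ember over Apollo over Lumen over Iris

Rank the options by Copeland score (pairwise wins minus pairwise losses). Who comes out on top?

Pairwise results:
  Ember vs Iris: Ember wins 3–2.
  Ember vs Lumen: Ember wins 3–2.
  Ember vs Apollo: Ember wins 3–2.
  Iris vs Lumen: Lumen wins 3–2.
  Iris vs Apollo: Apollo wins 4–1.
  Lumen vs Apollo: Apollo wins 4–1.
Copeland scores (wins − losses):
  Ember: 3 − 0 = 3
  Iris: 0 − 3 = -3
  Lumen: 1 − 2 = -1
  Apollo: 2 − 1 = 1
Ember has the best Copeland score.

Ember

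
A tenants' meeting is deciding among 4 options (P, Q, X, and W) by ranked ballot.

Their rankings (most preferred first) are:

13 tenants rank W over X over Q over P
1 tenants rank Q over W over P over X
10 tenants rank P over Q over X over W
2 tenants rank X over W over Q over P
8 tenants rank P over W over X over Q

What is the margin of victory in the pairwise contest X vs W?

Ballots ranking X above W: 10+2 = 12.
Ballots ranking W above X: 13+1+8 = 22.
W wins 22–12, a margin of 10.

10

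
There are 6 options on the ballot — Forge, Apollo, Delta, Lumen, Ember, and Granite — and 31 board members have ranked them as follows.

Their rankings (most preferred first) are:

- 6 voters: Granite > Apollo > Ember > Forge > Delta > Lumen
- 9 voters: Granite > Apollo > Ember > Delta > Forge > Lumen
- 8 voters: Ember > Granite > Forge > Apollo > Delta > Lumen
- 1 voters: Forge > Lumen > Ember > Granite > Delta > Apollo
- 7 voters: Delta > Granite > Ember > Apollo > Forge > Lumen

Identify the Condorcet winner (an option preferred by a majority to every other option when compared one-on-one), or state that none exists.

Granite

Head-to-head results (31 voters total):
Forge vs Apollo: Apollo wins 22–9.
Forge vs Delta: Delta wins 16–15.
Forge vs Lumen: Forge wins 31–0.
Forge vs Ember: Ember wins 30–1.
Forge vs Granite: Granite wins 30–1.
Apollo vs Delta: Apollo wins 23–8.
Apollo vs Lumen: Apollo wins 30–1.
Apollo vs Ember: Ember wins 16–15.
Apollo vs Granite: Granite wins 31–0.
Delta vs Lumen: Delta wins 30–1.
Delta vs Ember: Ember wins 24–7.
Delta vs Granite: Granite wins 24–7.
Lumen vs Ember: Ember wins 30–1.
Lumen vs Granite: Granite wins 30–1.
Ember vs Granite: Granite wins 22–9.
Granite beats each rival — Forge (30–1), Apollo (31–0), Delta (24–7), Lumen (30–1), Ember (22–9) — so Granite is the Condorcet winner.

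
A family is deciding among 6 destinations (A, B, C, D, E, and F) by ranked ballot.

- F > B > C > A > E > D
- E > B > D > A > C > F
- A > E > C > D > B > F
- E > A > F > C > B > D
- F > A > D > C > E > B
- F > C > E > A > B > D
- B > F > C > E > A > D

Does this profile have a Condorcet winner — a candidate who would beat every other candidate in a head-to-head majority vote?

Yes

Head-to-head results (7 voters total):
A vs B: A wins 4–3.
A vs C: A wins 4–3.
A vs D: A wins 6–1.
A vs E: E wins 4–3.
A vs F: F wins 4–3.
B vs C: C wins 4–3.
B vs D: B wins 5–2.
B vs E: E wins 5–2.
B vs F: F wins 4–3.
C vs D: C wins 5–2.
C vs E: C wins 4–3.
C vs F: F wins 5–2.
D vs E: E wins 6–1.
D vs F: F wins 5–2.
E vs F: F wins 4–3.
F beats each rival — A (4–3), B (4–3), C (5–2), D (5–2), E (4–3) — so F is the Condorcet winner.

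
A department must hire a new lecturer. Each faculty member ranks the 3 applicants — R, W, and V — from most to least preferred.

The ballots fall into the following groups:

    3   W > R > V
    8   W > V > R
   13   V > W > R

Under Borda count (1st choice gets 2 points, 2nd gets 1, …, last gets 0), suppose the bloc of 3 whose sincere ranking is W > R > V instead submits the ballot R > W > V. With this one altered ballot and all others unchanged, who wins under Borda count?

Borda totals with the altered ballot: R 6, W 32, V 34.
The switch changes the winner from W to V.

V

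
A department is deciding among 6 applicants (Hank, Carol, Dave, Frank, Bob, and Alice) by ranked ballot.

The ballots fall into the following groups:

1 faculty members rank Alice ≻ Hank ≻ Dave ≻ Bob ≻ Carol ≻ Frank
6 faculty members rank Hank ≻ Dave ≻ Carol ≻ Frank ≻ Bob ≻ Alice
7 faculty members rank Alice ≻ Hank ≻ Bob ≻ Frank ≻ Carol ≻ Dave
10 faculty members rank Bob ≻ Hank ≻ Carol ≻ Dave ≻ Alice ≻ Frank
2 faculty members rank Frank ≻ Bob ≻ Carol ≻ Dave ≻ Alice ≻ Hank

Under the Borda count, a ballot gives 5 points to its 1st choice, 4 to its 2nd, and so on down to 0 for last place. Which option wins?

Hank

Borda scores:
  Hank: 4 + 6·5 + 7·4 + 10·4 + 2·0 = 102
  Carol: 1 + 6·3 + 7·1 + 10·3 + 2·3 = 62
  Dave: 3 + 6·4 + 7·0 + 10·2 + 2·2 = 51
  Frank: 0 + 6·2 + 7·2 + 10·0 + 2·5 = 36
  Bob: 2 + 6·1 + 7·3 + 10·5 + 2·4 = 87
  Alice: 5 + 6·0 + 7·5 + 10·1 + 2·1 = 52
Hank has the highest total.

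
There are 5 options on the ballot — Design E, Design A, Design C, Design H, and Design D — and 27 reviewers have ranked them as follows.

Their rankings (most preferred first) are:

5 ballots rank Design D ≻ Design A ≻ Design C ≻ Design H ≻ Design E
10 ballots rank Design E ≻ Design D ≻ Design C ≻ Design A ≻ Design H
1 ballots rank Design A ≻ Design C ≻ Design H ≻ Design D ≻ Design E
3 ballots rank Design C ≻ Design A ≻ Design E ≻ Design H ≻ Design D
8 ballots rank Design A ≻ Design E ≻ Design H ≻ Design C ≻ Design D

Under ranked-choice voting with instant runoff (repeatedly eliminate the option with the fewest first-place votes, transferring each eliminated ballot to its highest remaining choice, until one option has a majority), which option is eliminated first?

Round 1: Design E 10, Design A 9, Design D 5, Design C 3, Design H 0. Design H has the fewest and is eliminated.
Round 2: Design E 10, Design A 9, Design D 5, Design C 3. Design C has the fewest and is eliminated.
Round 3: Design A 12, Design E 10, Design D 5. Design D has the fewest and is eliminated.
Round 4: Design A 17, Design E 10. Design A has a majority.

Design H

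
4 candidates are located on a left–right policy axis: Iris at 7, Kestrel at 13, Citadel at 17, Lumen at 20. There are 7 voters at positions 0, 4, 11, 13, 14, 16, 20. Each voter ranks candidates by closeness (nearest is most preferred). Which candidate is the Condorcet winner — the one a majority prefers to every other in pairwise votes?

With single-peaked preferences on a line, the Condorcet winner is the candidate closest to the median voter.
The median voter (position 13) is closest to Kestrel at 13.
Check: Kestrel vs Citadel — voters closer to Kestrel: 5 of 7.

Kestrel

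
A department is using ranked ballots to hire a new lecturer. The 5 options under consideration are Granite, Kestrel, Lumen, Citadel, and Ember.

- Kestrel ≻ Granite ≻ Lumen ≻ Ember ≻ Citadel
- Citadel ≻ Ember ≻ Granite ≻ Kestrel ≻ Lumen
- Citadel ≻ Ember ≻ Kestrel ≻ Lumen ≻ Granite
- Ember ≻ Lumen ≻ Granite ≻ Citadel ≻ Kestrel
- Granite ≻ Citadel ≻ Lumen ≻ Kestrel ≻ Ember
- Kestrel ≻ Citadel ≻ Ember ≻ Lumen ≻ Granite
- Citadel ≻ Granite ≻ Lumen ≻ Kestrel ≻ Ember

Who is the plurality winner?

First-place vote totals:
  Granite: 1
  Kestrel: 2
  Lumen: 0
  Citadel: 3
  Ember: 1
Citadel has the most first-place votes.

Citadel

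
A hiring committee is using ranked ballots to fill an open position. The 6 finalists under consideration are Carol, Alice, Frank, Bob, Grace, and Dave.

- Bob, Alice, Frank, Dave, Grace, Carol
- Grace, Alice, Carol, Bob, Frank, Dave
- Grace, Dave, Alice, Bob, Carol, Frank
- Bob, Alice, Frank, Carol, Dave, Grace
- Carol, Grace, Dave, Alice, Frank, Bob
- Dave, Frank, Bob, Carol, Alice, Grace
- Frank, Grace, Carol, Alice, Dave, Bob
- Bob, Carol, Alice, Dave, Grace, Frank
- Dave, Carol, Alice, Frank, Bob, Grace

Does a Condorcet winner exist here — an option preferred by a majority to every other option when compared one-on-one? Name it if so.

Head-to-head results (9 voters total):
Carol vs Alice: Carol wins 5–4.
Carol vs Frank: Carol wins 5–4.
Carol vs Bob: Bob wins 5–4.
Carol vs Grace: Carol wins 5–4.
Carol vs Dave: Carol wins 5–4.
Alice vs Frank: Alice wins 7–2.
Alice vs Bob: Alice wins 5–4.
Alice vs Grace: Alice wins 5–4.
Alice vs Dave: Alice wins 5–4.
Frank vs Bob: Bob wins 5–4.
Frank vs Grace: Frank wins 5–4.
Frank vs Dave: Dave wins 5–4.
Bob vs Grace: Bob wins 5–4.
Bob vs Dave: Dave wins 5–4.
Grace vs Dave: Dave wins 5–4.
No candidate beats all others: Carol beats Alice beats Bob beats Carol, a majority cycle.

There is no Condorcet winner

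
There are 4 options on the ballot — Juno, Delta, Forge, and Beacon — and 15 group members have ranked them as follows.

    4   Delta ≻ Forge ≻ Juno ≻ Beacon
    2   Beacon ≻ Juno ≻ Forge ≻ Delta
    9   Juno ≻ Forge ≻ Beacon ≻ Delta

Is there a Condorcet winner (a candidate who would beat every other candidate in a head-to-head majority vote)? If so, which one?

Head-to-head results (15 voters total):
Juno vs Delta: Juno wins 11–4.
Juno vs Forge: Juno wins 11–4.
Juno vs Beacon: Juno wins 13–2.
Delta vs Forge: Forge wins 11–4.
Delta vs Beacon: Beacon wins 11–4.
Forge vs Beacon: Forge wins 13–2.
Juno beats each rival — Delta (11–4), Forge (11–4), Beacon (13–2) — so Juno is the Condorcet winner.

Juno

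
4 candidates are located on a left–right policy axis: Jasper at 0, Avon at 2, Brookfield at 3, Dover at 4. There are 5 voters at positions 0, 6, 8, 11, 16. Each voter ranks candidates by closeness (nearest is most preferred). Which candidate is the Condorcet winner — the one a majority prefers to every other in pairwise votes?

Dover

With single-peaked preferences on a line, the Condorcet winner is the candidate closest to the median voter.
The median voter (position 8) is closest to Dover at 4.
Check: Dover vs Jasper — voters closer to Dover: 4 of 5.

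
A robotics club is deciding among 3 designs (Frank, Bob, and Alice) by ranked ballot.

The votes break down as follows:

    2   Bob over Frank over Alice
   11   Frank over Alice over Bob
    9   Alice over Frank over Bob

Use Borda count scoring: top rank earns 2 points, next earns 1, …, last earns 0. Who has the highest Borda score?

Frank

Borda scores:
  Frank: 2·1 + 11·2 + 9·1 = 33
  Bob: 2·2 + 11·0 + 9·0 = 4
  Alice: 2·0 + 11·1 + 9·2 = 29
Frank has the highest total.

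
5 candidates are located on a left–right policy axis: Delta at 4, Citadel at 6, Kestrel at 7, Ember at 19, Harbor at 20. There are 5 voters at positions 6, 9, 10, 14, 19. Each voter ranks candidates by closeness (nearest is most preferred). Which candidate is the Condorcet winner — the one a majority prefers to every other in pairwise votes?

Kestrel

With single-peaked preferences on a line, the Condorcet winner is the candidate closest to the median voter.
The median voter (position 10) is closest to Kestrel at 7.
Check: Kestrel vs Delta — voters closer to Kestrel: 5 of 5.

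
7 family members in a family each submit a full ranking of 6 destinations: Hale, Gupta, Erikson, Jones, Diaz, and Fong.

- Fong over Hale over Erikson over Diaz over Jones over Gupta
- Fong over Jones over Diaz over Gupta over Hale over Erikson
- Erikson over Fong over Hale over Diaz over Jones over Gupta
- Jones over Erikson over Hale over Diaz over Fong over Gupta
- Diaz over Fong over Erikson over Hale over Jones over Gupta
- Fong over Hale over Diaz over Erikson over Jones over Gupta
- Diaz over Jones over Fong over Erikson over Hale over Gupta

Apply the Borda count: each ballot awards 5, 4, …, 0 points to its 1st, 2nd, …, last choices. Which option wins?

Fong

Borda scores:
  Hale: 4 + 1 + 3 + 3 + 2 + 4 + 1 = 18
  Gupta: 0 + 2 + 0 + 0 + 0 + 0 + 0 = 2
  Erikson: 3 + 0 + 5 + 4 + 3 + 2 + 2 = 19
  Jones: 1 + 4 + 1 + 5 + 1 + 1 + 4 = 17
  Diaz: 2 + 3 + 2 + 2 + 5 + 3 + 5 = 22
  Fong: 5 + 5 + 4 + 1 + 4 + 5 + 3 = 27
Fong has the highest total.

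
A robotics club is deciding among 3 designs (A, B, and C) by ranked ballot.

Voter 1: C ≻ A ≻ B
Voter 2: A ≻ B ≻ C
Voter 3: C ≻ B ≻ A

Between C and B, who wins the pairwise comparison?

C

Ballots ranking C above B: 2.
Ballots ranking B above C: 1.
C wins the head-to-head, 2–1.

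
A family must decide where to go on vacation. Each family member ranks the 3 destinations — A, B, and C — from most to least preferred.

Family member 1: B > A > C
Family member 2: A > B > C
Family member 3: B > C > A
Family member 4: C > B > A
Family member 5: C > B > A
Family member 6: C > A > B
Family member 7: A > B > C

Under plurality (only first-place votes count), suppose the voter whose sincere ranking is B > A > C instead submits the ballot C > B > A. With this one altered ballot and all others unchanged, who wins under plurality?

First-place totals with the altered ballot: A 2, B 1, C 4.
The winner is unchanged: still C.

C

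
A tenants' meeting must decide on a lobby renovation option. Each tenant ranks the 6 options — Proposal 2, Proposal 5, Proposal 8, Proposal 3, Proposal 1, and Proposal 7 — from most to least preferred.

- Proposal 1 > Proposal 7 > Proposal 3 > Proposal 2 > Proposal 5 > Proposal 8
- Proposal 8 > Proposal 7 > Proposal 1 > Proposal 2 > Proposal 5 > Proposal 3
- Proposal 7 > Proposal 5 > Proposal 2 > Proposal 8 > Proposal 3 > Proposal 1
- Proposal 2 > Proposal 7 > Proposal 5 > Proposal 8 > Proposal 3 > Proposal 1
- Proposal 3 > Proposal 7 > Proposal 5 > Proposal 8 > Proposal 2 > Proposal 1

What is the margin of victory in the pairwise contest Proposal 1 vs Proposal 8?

3

Ballots ranking Proposal 1 above Proposal 8: 1.
Ballots ranking Proposal 8 above Proposal 1: 4.
Proposal 8 wins 4–1, a margin of 3.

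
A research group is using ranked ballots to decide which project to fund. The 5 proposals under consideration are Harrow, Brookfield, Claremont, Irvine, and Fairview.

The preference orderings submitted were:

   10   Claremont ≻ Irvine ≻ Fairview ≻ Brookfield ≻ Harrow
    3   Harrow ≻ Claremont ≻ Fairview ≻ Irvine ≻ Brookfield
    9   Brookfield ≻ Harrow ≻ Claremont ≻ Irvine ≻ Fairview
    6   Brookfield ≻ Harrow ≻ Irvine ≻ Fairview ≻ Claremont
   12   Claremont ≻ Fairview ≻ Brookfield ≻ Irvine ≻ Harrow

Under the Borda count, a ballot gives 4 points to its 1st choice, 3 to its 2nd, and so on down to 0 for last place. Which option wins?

Claremont

Borda scores:
  Harrow: 10·0 + 3·4 + 9·3 + 6·3 + 12·0 = 57
  Brookfield: 10·1 + 3·0 + 9·4 + 6·4 + 12·2 = 94
  Claremont: 10·4 + 3·3 + 9·2 + 6·0 + 12·4 = 115
  Irvine: 10·3 + 3·1 + 9·1 + 6·2 + 12·1 = 66
  Fairview: 10·2 + 3·2 + 9·0 + 6·1 + 12·3 = 68
Claremont has the highest total.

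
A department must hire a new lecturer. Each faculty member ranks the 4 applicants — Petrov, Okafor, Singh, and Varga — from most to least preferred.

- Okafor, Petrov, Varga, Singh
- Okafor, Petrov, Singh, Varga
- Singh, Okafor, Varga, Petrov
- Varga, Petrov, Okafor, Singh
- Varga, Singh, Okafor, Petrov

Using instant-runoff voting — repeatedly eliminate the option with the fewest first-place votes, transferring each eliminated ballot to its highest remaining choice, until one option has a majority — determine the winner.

Okafor

Round 1: Okafor 2, Varga 2, Singh 1, Petrov 0. Petrov has the fewest and is eliminated.
Round 2: Okafor 2, Varga 2, Singh 1. Singh has the fewest and is eliminated.
Round 3: Okafor 3, Varga 2. Okafor has a majority.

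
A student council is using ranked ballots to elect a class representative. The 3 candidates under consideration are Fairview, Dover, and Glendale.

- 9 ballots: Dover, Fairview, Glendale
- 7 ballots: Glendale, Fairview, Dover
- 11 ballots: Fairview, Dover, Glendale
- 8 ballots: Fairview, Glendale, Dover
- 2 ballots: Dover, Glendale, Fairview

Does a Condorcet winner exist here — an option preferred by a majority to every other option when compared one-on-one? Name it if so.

Fairview

Head-to-head results (37 voters total):
Fairview vs Dover: Fairview wins 26–11.
Fairview vs Glendale: Fairview wins 28–9.
Dover vs Glendale: Dover wins 22–15.
Fairview beats each rival — Dover (26–11), Glendale (28–9) — so Fairview is the Condorcet winner.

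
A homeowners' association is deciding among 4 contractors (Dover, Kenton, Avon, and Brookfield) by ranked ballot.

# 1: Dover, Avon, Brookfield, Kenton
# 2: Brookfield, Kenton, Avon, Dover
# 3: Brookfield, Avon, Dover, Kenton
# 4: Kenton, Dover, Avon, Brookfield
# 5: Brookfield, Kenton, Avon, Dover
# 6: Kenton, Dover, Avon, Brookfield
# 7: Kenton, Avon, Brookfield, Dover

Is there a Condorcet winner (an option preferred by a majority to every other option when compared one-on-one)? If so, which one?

Head-to-head results (7 voters total):
Dover vs Kenton: Kenton wins 5–2.
Dover vs Avon: Avon wins 4–3.
Dover vs Brookfield: Brookfield wins 4–3.
Kenton vs Avon: Kenton wins 5–2.
Kenton vs Brookfield: Brookfield wins 4–3.
Avon vs Brookfield: Avon wins 4–3.
No candidate beats all others: Kenton beats Avon beats Brookfield beats Kenton, a majority cycle.

There is no Condorcet winner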